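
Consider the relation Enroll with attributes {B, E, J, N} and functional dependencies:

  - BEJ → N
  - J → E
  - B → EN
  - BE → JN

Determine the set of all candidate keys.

Attribute B never appears on the right-hand side of any dependency, so B must belong to every candidate key.
{B}⁺ = {B, E, J, N}, which is all of the schema, so {B} is the only candidate key.

{B}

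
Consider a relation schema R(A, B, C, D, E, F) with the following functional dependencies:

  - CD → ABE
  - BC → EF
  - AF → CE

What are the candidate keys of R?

CD, ADF

Attribute D never appears on the right-hand side of any dependency, so D must belong to every candidate key.
{D}⁺ = {D}, which is not all of the schema, so we must add further attributes.
{C, D}⁺: CD→ABE adds A, B, E; BC→EF adds F → {A, B, C, D, E, F}.
{A, D, F}⁺: AF→CE adds C, E; CD→ABE adds B → {A, B, C, D, E, F}.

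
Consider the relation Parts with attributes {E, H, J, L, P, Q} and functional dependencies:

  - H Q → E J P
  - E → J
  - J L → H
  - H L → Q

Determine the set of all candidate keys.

{E, L}; {H, L}; {J, L}

Attribute L never appears on the right-hand side of any dependency, so L must belong to every candidate key.
{L}⁺ = {L}, which is not all of the schema, so we must add further attributes.
{E, L}⁺: E→J adds J; JL→H adds H; HL→Q adds Q; HQ→EJP adds P → {E, H, J, L, P, Q}. Minimal: {L}⁺ = {L}; {E}⁺ = {E, J} — none reach the full schema.
{H, L}⁺: HL→Q adds Q; HQ→EJP adds E, J, P → {E, H, J, L, P, Q}. Minimal: {L}⁺ = {L}; {H}⁺ = {H} — none reach the full schema.
{J, L}⁺: JL→H adds H; HL→Q adds Q; HQ→EJP adds E, P → {E, H, J, L, P, Q}. Minimal: {L}⁺ = {L}; {J}⁺ = {J} — none reach the full schema.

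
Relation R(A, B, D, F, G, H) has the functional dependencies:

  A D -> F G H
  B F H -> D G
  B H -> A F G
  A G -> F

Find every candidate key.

(B, H), (A, B, D)

Attribute B never appears on the right-hand side of any dependency, so B must belong to every candidate key.
{B}⁺ = {B}, which is not all of the schema, so we must add further attributes.
{B, H}⁺: BH→AFG adds A, F, G; BFH→DG adds D → {A, B, D, F, G, H}. Minimal: {H}⁺ = {H}; {B}⁺ = {B} — none reach the full schema.
{A, B, D}⁺: AD→FGH adds F, G, H → {A, B, D, F, G, H}. Minimal: {B, D}⁺ = {B, D}; {A, D}⁺ = {A, D, F, G, H}; {A, B}⁺ = {A, B} — none reach the full schema.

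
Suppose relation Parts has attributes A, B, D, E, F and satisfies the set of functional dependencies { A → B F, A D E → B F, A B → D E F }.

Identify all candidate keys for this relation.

{A}

Attribute A never appears on the right-hand side of any dependency, so A must belong to every candidate key.
{A}⁺ = {A, B, D, E, F}, which is all of the schema, so {A} is the only candidate key.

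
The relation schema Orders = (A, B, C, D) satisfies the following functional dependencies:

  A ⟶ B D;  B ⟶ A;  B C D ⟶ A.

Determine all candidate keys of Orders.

(A, C), (B, C)

Attribute C never appears on the right-hand side of any dependency, so C must belong to every candidate key.
{C}⁺ = {C}, which is not all of the schema, so we must add further attributes.
{A, C}⁺: A→BD adds B, D → {A, B, C, D}. Minimal: {C}⁺ = {C}; {A}⁺ = {A, B, D} — none reach the full schema.
{B, C}⁺: B→A adds A; A→BD adds D → {A, B, C, D}. Minimal: {C}⁺ = {C}; {B}⁺ = {A, B, D} — none reach the full schema.
Any other superkey contains one of these as a subset, so there are no further candidate keys.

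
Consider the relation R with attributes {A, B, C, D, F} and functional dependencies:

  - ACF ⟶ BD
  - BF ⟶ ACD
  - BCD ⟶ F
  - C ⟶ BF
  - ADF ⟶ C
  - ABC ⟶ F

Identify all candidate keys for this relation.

{C}⁺: C→BF adds B, F; BF→ACD adds A, D → {A, B, C, D, F}.
{B, F}⁺: BF→ACD adds A, C, D → {A, B, C, D, F}. Minimal: {F}⁺ = {F}; {B}⁺ = {B} — none reach the full schema.
{A, D, F}⁺: ADF→C adds C; ACF→BD adds B → {A, B, C, D, F}. Minimal: {D, F}⁺ = {D, F}; {A, F}⁺ = {A, F}; {A, D}⁺ = {A, D} — none reach the full schema.
Any other superkey contains one of these as a subset, so there are no further candidate keys.

{C}; {B, F}; {A, D, F}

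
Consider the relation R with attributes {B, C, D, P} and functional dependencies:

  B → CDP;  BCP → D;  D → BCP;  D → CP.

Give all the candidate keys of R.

{B}; {D}

{B}⁺: B→CDP adds C, D, P → {B, C, D, P}.
{D}⁺: D→BCP adds B, C, P → {B, C, D, P}.
Any other superkey contains one of these as a subset, so there are no further candidate keys.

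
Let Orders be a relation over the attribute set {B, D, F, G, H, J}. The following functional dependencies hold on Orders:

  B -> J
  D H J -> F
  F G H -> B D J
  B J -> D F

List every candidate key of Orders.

BGH, FGH, DGHJ

{B, G, H}⁺: B→J adds J; BJ→DF adds D, F → {B, D, F, G, H, J}. Minimal: {G, H}⁺ = {G, H}; {B, H}⁺ = {B, D, F, H, J}; {B, G}⁺ = {B, D, F, G, J} — none reach the full schema.
{F, G, H}⁺: FGH→BDJ adds B, D, J → {B, D, F, G, H, J}. Minimal: {G, H}⁺ = {G, H}; {F, H}⁺ = {F, H}; {F, G}⁺ = {F, G} — none reach the full schema.
{D, G, H, J}⁺: DHJ→F adds F; FGH→BDJ adds B → {B, D, F, G, H, J}. Minimal: {G, H, J}⁺ = {G, H, J}; {D, H, J}⁺ = {D, F, H, J}; {D, G, J}⁺ = {D, G, J}; … — none reach the full schema.
Any other superkey contains one of these as a subset, so there are no further candidate keys.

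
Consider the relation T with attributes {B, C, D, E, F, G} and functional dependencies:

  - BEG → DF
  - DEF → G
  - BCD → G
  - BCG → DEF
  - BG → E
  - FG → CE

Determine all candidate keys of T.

{B, G}⁺: BG→E adds E; BEG→DF adds D, F; FG→CE adds C → {B, C, D, E, F, G}.
{B, C, D}⁺: BCD→G adds G; BCG→DEF adds E, F → {B, C, D, E, F, G}.
{B, D, E, F}⁺: DEF→G adds G; FG→CE adds C → {B, C, D, E, F, G}.
Any other superkey contains one of these as a subset, so there are no further candidate keys.

(B, G), (B, C, D), (B, D, E, F)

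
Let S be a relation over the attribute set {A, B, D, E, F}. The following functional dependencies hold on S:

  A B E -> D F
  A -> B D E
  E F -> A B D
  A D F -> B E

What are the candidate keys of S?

{A}⁺: A→BDE adds B, D, E; ABE→DF adds F → {A, B, D, E, F}.
{E, F}⁺: EF→ABD adds A, B, D → {A, B, D, E, F}. Minimal: {F}⁺ = {F}; {E}⁺ = {E} — none reach the full schema.
Any other superkey contains one of these as a subset, so there are no further candidate keys.

(A), (E, F)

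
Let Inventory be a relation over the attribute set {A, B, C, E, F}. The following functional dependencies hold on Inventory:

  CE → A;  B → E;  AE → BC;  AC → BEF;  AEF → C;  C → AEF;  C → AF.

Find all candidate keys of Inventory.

{C}; {A, B}; {A, E}

{C}⁺: C→AEF adds A, E, F; AE→BC adds B → {A, B, C, E, F}.
{A, B}⁺: B→E adds E; AE→BC adds C; AC→BEF adds F → {A, B, C, E, F}.
{A, E}⁺: AE→BC adds B, C; AC→BEF adds F → {A, B, C, E, F}.
Any other superkey contains one of these as a subset, so there are no further candidate keys.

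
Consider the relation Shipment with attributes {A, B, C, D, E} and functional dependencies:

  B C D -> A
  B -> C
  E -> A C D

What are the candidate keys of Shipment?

BE

Attributes B, E never appear on any right-hand side, so every candidate key must contain {B, E}.
{B, E}⁺ = {A, B, C, D, E}, which is all of the schema, so {B, E} is the only candidate key.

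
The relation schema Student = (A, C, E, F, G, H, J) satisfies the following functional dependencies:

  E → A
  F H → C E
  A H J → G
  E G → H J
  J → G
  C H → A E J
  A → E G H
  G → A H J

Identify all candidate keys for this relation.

Attribute F never appears on the right-hand side of any dependency, so F must belong to every candidate key.
{F}⁺ = {F}, which is not all of the schema, so we must add further attributes.
{A, F}⁺: A→EGH adds E, G, H; G→AHJ adds J; FH→CE adds C → {A, C, E, F, G, H, J}. Minimal: {F}⁺ = {F}; {A}⁺ = {A, E, G, H, J} — none reach the full schema.
{E, F}⁺: E→A adds A; A→EGH adds G, H; G→AHJ adds J; FH→CE adds C → {A, C, E, F, G, H, J}. Minimal: {F}⁺ = {F}; {E}⁺ = {A, E, G, H, J} — none reach the full schema.
{F, G}⁺: G→AHJ adds A, H, J; FH→CE adds C, E → {A, C, E, F, G, H, J}. Minimal: {G}⁺ = {A, E, G, H, J}; {F}⁺ = {F} — none reach the full schema.
{F, H}⁺: FH→CE adds C, E; CH→AEJ adds A, J; A→EGH adds G → {A, C, E, F, G, H, J}. Minimal: {H}⁺ = {H}; {F}⁺ = {F} — none reach the full schema.
{F, J}⁺: J→G adds G; G→AHJ adds A, H; FH→CE adds C, E → {A, C, E, F, G, H, J}. Minimal: {J}⁺ = {A, E, G, H, J}; {F}⁺ = {F} — none reach the full schema.
Any other superkey contains one of these as a subset, so there are no further candidate keys.

AF, EF, FG, FH, FJ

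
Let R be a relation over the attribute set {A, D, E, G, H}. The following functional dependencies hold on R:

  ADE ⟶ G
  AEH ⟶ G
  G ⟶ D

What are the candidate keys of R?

{A, E, H}

Attributes A, E, H never appear on any right-hand side, so every candidate key must contain {A, E, H}.
{A, E, H}⁺ = {A, D, E, G, H}, which is all of the schema, so {A, E, H} is the only candidate key.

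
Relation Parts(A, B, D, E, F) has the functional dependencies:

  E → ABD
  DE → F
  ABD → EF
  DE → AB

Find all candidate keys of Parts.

{E}⁺: E→ABD adds A, B, D; DE→F adds F → {A, B, D, E, F}.
{A, B, D}⁺: ABD→EF adds E, F → {A, B, D, E, F}. Minimal: {B, D}⁺ = {B, D}; {A, D}⁺ = {A, D}; {A, B}⁺ = {A, B} — none reach the full schema.
Any other superkey contains one of these as a subset, so there are no further candidate keys.

(E), (A, B, D)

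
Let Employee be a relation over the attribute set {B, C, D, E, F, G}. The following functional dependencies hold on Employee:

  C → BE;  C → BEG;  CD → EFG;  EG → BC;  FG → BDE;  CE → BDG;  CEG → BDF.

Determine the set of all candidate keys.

{C}⁺: C→BE adds B, E; C→BEG adds G; CE→BDG adds D; CEG→BDF adds F → {B, C, D, E, F, G}.
{E, G}⁺: EG→BC adds B, C; CE→BDG adds D; CEG→BDF adds F → {B, C, D, E, F, G}. Minimal: {G}⁺ = {G}; {E}⁺ = {E} — none reach the full schema.
{F, G}⁺: FG→BDE adds B, D, E; EG→BC adds C → {B, C, D, E, F, G}. Minimal: {G}⁺ = {G}; {F}⁺ = {F} — none reach the full schema.

{C}, {E, G}, {F, G}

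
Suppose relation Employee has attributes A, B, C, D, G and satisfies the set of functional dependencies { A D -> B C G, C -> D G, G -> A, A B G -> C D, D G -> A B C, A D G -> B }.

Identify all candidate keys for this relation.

{C}⁺: C→DG adds D, G; G→A adds A; DG→ABC adds B → {A, B, C, D, G}.
{A, D}⁺: AD→BCG adds B, C, G → {A, B, C, D, G}.
{B, G}⁺: G→A adds A; ABG→CD adds C, D → {A, B, C, D, G}.
{D, G}⁺: G→A adds A; DG→ABC adds B, C → {A, B, C, D, G}.

{C}, {A, D}, {B, G}, {D, G}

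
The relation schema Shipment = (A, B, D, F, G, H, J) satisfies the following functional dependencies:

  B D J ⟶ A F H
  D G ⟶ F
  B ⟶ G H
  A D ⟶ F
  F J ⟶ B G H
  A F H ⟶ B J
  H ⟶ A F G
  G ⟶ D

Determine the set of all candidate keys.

B; H; FJ; GJ; ADJ

{B}⁺: B→GH adds G, H; H→AFG adds A, F; G→D adds D; AFH→BJ adds J → {A, B, D, F, G, H, J}.
{H}⁺: H→AFG adds A, F, G; G→D adds D; AFH→BJ adds B, J → {A, B, D, F, G, H, J}.
{F, J}⁺: FJ→BGH adds B, G, H; H→AFG adds A; G→D adds D → {A, B, D, F, G, H, J}. Minimal: {J}⁺ = {J}; {F}⁺ = {F} — none reach the full schema.
{G, J}⁺: G→D adds D; DG→F adds F; FJ→BGH adds B, H; H→AFG adds A → {A, B, D, F, G, H, J}. Minimal: {J}⁺ = {J}; {G}⁺ = {D, F, G} — none reach the full schema.
{A, D, J}⁺: AD→F adds F; FJ→BGH adds B, G, H → {A, B, D, F, G, H, J}. Minimal: {D, J}⁺ = {D, J}; {A, J}⁺ = {A, J}; {A, D}⁺ = {A, D, F} — none reach the full schema.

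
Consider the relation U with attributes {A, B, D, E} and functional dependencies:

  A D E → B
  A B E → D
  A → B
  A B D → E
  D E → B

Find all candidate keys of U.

Attribute A never appears on the right-hand side of any dependency, so A must belong to every candidate key.
{A}⁺ = {A, B}, which is not all of the schema, so we must add further attributes.
{A, D}⁺: A→B adds B; ABD→E adds E → {A, B, D, E}. Minimal: {D}⁺ = {D}; {A}⁺ = {A, B} — none reach the full schema.
{A, E}⁺: A→B adds B; ABE→D adds D → {A, B, D, E}. Minimal: {E}⁺ = {E}; {A}⁺ = {A, B} — none reach the full schema.
Any other superkey contains one of these as a subset, so there are no further candidate keys.

(A, D), (A, E)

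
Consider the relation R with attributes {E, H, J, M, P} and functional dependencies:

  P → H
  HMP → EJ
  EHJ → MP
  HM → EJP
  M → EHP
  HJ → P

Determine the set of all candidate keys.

M, EHJ, EJP

{M}⁺: M→EHP adds E, H, P; HMP→EJ adds J → {E, H, J, M, P}.
{E, H, J}⁺: EHJ→MP adds M, P → {E, H, J, M, P}. Minimal: {H, J}⁺ = {H, J, P}; {E, J}⁺ = {E, J}; {E, H}⁺ = {E, H} — none reach the full schema.
{E, J, P}⁺: P→H adds H; EHJ→MP adds M → {E, H, J, M, P}. Minimal: {J, P}⁺ = {H, J, P}; {E, P}⁺ = {E, H, P}; {E, J}⁺ = {E, J} — none reach the full schema.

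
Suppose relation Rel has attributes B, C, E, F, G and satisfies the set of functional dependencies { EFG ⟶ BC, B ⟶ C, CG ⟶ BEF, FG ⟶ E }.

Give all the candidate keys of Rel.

{B, G}, {C, G}, {F, G}

Attribute G never appears on the right-hand side of any dependency, so G must belong to every candidate key.
{G}⁺ = {G}, which is not all of the schema, so we must add further attributes.
{B, G}⁺: B→C adds C; CG→BEF adds E, F → {B, C, E, F, G}. Minimal: {G}⁺ = {G}; {B}⁺ = {B, C} — none reach the full schema.
{C, G}⁺: CG→BEF adds B, E, F → {B, C, E, F, G}. Minimal: {G}⁺ = {G}; {C}⁺ = {C} — none reach the full schema.
{F, G}⁺: FG→E adds E; EFG→BC adds B, C → {B, C, E, F, G}. Minimal: {G}⁺ = {G}; {F}⁺ = {F} — none reach the full schema.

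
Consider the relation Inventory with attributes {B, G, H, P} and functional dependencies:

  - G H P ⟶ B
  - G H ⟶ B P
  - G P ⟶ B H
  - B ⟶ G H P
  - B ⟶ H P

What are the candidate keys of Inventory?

{B}⁺: B→GHP adds G, H, P → {B, G, H, P}.
{G, H}⁺: GH→BP adds B, P → {B, G, H, P}. Minimal: {H}⁺ = {H}; {G}⁺ = {G} — none reach the full schema.
{G, P}⁺: GP→BH adds B, H → {B, G, H, P}. Minimal: {P}⁺ = {P}; {G}⁺ = {G} — none reach the full schema.

{B}, {G, H}, {G, P}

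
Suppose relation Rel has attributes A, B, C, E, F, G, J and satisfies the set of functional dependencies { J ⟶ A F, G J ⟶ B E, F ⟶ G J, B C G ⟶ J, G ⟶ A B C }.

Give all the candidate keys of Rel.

{F}; {G}; {J}

{F}⁺: F→GJ adds G, J; G→ABC adds A, B, C; GJ→BE adds E → {A, B, C, E, F, G, J}.
{G}⁺: G→ABC adds A, B, C; BCG→J adds J; J→AF adds F; GJ→BE adds E → {A, B, C, E, F, G, J}.
{J}⁺: J→AF adds A, F; F→GJ adds G; G→ABC adds B, C; GJ→BE adds E → {A, B, C, E, F, G, J}.
Any other superkey contains one of these as a subset, so there are no further candidate keys.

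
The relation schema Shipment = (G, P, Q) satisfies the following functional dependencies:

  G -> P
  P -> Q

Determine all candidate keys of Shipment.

{G}

{G}⁺: G→P adds P; P→Q adds Q → {G, P, Q}.
No other minimal superkey exists.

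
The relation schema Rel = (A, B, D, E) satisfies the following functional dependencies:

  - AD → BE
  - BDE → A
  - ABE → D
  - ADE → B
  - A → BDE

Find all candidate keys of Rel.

{A}, {B, D, E}

{A}⁺: A→BDE adds B, D, E → {A, B, D, E}.
{B, D, E}⁺: BDE→A adds A → {A, B, D, E}. Minimal: {D, E}⁺ = {D, E}; {B, E}⁺ = {B, E}; {B, D}⁺ = {B, D} — none reach the full schema.
Any other superkey contains one of these as a subset, so there are no further candidate keys.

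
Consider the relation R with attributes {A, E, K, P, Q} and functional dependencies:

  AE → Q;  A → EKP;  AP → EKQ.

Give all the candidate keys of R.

A

Attribute A never appears on the right-hand side of any dependency, so A must belong to every candidate key.
{A}⁺ = {A, E, K, P, Q}, which is all of the schema, so {A} is the only candidate key.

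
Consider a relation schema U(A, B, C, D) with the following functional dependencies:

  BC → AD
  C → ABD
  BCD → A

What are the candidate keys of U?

Attribute C never appears on the right-hand side of any dependency, so C must belong to every candidate key.
{C}⁺ = {A, B, C, D}, which is all of the schema, so {C} is the only candidate key.

C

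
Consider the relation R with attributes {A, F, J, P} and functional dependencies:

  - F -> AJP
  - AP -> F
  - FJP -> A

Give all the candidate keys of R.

F, AP

{F}⁺: F→AJP adds A, J, P → {A, F, J, P}.
{A, P}⁺: AP→F adds F; F→AJP adds J → {A, F, J, P}. Minimal: {P}⁺ = {P}; {A}⁺ = {A} — none reach the full schema.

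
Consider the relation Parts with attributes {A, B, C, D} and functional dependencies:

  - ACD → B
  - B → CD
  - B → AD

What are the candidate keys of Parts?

{B}⁺: B→CD adds C, D; B→AD adds A → {A, B, C, D}.
{A, C, D}⁺: ACD→B adds B → {A, B, C, D}.

{B}, {A, C, D}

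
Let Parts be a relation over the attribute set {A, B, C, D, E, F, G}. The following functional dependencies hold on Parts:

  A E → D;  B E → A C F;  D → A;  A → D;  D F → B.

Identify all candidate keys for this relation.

{B, E, G}, {A, E, F, G}, {D, E, F, G}

Attributes E, G never appear on any right-hand side, so every candidate key must contain {E, G}.
{E, G}⁺ = {E, G}, which is not all of the schema, so we must add further attributes.
{B, E, G}⁺: BE→ACF adds A, C, F; A→D adds D → {A, B, C, D, E, F, G}. Minimal: {E, G}⁺ = {E, G}; {B, G}⁺ = {B, G}; {B, E}⁺ = {A, B, C, D, E, F} — none reach the full schema.
{A, E, F, G}⁺: AE→D adds D; DF→B adds B; BE→ACF adds C → {A, B, C, D, E, F, G}. Minimal: {E, F, G}⁺ = {E, F, G}; {A, F, G}⁺ = {A, B, D, F, G}; {A, E, G}⁺ = {A, D, E, G}; … — none reach the full schema.
{D, E, F, G}⁺: D→A adds A; DF→B adds B; BE→ACF adds C → {A, B, C, D, E, F, G}. Minimal: {E, F, G}⁺ = {E, F, G}; {D, F, G}⁺ = {A, B, D, F, G}; {D, E, G}⁺ = {A, D, E, G}; … — none reach the full schema.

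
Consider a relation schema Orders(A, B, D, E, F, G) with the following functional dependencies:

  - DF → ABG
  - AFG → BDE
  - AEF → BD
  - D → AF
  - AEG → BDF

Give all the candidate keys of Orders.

{D}⁺: D→AF adds A, F; DF→ABG adds B, G; AFG→BDE adds E → {A, B, D, E, F, G}.
{A, E, F}⁺: AEF→BD adds B, D; DF→ABG adds G → {A, B, D, E, F, G}.
{A, E, G}⁺: AEG→BDF adds B, D, F → {A, B, D, E, F, G}.
{A, F, G}⁺: AFG→BDE adds B, D, E → {A, B, D, E, F, G}.

{D}; {A, E, F}; {A, E, G}; {A, F, G}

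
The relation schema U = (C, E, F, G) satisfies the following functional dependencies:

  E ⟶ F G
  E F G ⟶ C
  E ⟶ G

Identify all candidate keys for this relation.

{E}

Attribute E never appears on the right-hand side of any dependency, so E must belong to every candidate key.
{E}⁺ = {C, E, F, G}, which is all of the schema, so {E} is the only candidate key.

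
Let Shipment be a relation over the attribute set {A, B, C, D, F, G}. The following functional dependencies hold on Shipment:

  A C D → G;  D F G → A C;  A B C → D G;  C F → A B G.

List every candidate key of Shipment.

Attribute F never appears on the right-hand side of any dependency, so F must belong to every candidate key.
{F}⁺ = {F}, which is not all of the schema, so we must add further attributes.
{C, F}⁺: CF→ABG adds A, B, G; ABC→DG adds D → {A, B, C, D, F, G}. Minimal: {F}⁺ = {F}; {C}⁺ = {C} — none reach the full schema.
{D, F, G}⁺: DFG→AC adds A, C; CF→ABG adds B → {A, B, C, D, F, G}. Minimal: {F, G}⁺ = {F, G}; {D, G}⁺ = {D, G}; {D, F}⁺ = {D, F} — none reach the full schema.

(C, F); (D, F, G)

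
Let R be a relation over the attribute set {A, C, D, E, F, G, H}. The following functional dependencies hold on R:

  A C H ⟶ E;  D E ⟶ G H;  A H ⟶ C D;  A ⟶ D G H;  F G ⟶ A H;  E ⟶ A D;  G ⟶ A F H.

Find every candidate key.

{A}, {E}, {G}

{A}⁺: A→DGH adds D, G, H; G→AFH adds F; AH→CD adds C; ACH→E adds E → {A, C, D, E, F, G, H}.
{E}⁺: E→AD adds A, D; DE→GH adds G, H; AH→CD adds C; G→AFH adds F → {A, C, D, E, F, G, H}.
{G}⁺: G→AFH adds A, F, H; AH→CD adds C, D; ACH→E adds E → {A, C, D, E, F, G, H}.
Any other superkey contains one of these as a subset, so there are no further candidate keys.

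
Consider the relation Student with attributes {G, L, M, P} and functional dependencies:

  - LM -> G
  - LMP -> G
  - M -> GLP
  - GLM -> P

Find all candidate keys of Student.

{M}⁺: M→GLP adds G, L, P → {G, L, M, P}.
No other minimal superkey exists.

{M}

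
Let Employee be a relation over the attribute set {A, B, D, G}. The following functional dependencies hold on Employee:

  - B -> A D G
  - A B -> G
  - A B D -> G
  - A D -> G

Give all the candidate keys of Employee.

B

Attribute B never appears on the right-hand side of any dependency, so B must belong to every candidate key.
{B}⁺ = {A, B, D, G}, which is all of the schema, so {B} is the only candidate key.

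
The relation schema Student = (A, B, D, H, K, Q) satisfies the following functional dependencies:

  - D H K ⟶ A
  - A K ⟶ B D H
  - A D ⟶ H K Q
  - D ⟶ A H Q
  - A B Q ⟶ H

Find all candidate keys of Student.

(D); (A, K)

{D}⁺: D→AHQ adds A, H, Q; AD→HKQ adds K; AK→BDH adds B → {A, B, D, H, K, Q}.
{A, K}⁺: AK→BDH adds B, D, H; AD→HKQ adds Q → {A, B, D, H, K, Q}. Minimal: {K}⁺ = {K}; {A}⁺ = {A} — none reach the full schema.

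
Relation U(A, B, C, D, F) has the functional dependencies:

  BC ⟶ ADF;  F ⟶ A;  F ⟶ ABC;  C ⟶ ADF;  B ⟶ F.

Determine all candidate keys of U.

{B}⁺: B→F adds F; F→A adds A; F→ABC adds C; C→ADF adds D → {A, B, C, D, F}.
{C}⁺: C→ADF adds A, D, F; F→ABC adds B → {A, B, C, D, F}.
{F}⁺: F→A adds A; F→ABC adds B, C; C→ADF adds D → {A, B, C, D, F}.
Any other superkey contains one of these as a subset, so there are no further candidate keys.

(B), (C), (F)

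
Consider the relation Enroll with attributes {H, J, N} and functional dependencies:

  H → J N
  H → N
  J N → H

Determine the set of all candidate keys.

{H}, {J, N}

{H}⁺: H→JN adds J, N → {H, J, N}.
{J, N}⁺: JN→H adds H → {H, J, N}.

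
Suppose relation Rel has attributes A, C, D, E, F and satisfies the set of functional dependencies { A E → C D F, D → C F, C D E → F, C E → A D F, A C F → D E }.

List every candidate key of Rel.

{A, D}; {A, E}; {C, E}; {D, E}; {A, C, F}

{A, D}⁺: D→CF adds C, F; ACF→DE adds E → {A, C, D, E, F}. Minimal: {D}⁺ = {C, D, F}; {A}⁺ = {A} — none reach the full schema.
{A, E}⁺: AE→CDF adds C, D, F → {A, C, D, E, F}. Minimal: {E}⁺ = {E}; {A}⁺ = {A} — none reach the full schema.
{C, E}⁺: CE→ADF adds A, D, F → {A, C, D, E, F}. Minimal: {E}⁺ = {E}; {C}⁺ = {C} — none reach the full schema.
{D, E}⁺: D→CF adds C, F; CE→ADF adds A → {A, C, D, E, F}. Minimal: {E}⁺ = {E}; {D}⁺ = {C, D, F} — none reach the full schema.
{A, C, F}⁺: ACF→DE adds D, E → {A, C, D, E, F}. Minimal: {C, F}⁺ = {C, F}; {A, F}⁺ = {A, F}; {A, C}⁺ = {A, C} — none reach the full schema.
Any other superkey contains one of these as a subset, so there are no further candidate keys.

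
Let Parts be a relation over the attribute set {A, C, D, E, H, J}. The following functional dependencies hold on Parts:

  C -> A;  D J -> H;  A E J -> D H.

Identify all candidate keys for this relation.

{C, E, J}

Attributes C, E, J never appear on any right-hand side, so every candidate key must contain {C, E, J}.
{C, E, J}⁺ = {A, C, D, E, H, J}, which is all of the schema, so {C, E, J} is the only candidate key.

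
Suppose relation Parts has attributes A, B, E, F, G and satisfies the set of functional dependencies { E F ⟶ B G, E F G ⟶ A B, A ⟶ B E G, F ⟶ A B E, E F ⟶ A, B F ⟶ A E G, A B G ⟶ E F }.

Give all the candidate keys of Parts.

{A}; {F}

{A}⁺: A→BEG adds B, E, G; ABG→EF adds F → {A, B, E, F, G}.
{F}⁺: F→ABE adds A, B, E; BF→AEG adds G → {A, B, E, F, G}.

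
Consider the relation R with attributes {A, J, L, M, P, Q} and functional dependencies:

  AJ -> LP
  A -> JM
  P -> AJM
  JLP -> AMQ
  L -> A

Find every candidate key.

{A}; {L}; {P}

{A}⁺: A→JM adds J, M; AJ→LP adds L, P; JLP→AMQ adds Q → {A, J, L, M, P, Q}.
{L}⁺: L→A adds A; A→JM adds J, M; AJ→LP adds P; JLP→AMQ adds Q → {A, J, L, M, P, Q}.
{P}⁺: P→AJM adds A, J, M; AJ→LP adds L; JLP→AMQ adds Q → {A, J, L, M, P, Q}.
Any other superkey contains one of these as a subset, so there are no further candidate keys.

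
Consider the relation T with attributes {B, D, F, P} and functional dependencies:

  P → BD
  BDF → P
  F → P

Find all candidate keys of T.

Attribute F never appears on the right-hand side of any dependency, so F must belong to every candidate key.
{F}⁺ = {B, D, F, P}, which is all of the schema, so {F} is the only candidate key.

{F}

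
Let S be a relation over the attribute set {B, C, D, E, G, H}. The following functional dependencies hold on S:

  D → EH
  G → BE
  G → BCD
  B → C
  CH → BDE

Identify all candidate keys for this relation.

Attribute G never appears on the right-hand side of any dependency, so G must belong to every candidate key.
{G}⁺ = {B, C, D, E, G, H}, which is all of the schema, so {G} is the only candidate key.

{G}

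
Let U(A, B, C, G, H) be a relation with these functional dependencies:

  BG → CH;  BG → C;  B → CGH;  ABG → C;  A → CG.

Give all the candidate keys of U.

Attributes A, B never appear on any right-hand side, so every candidate key must contain {A, B}.
{A, B}⁺ = {A, B, C, G, H}, which is all of the schema, so {A, B} is the only candidate key.

{A, B}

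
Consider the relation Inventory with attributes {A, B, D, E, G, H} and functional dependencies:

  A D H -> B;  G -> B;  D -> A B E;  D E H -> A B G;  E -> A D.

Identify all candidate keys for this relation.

Attribute H never appears on the right-hand side of any dependency, so H must belong to every candidate key.
{H}⁺ = {H}, which is not all of the schema, so we must add further attributes.
{D, H}⁺: D→ABE adds A, B, E; DEH→ABG adds G → {A, B, D, E, G, H}. Minimal: {H}⁺ = {H}; {D}⁺ = {A, B, D, E} — none reach the full schema.
{E, H}⁺: E→AD adds A, D; ADH→B adds B; DEH→ABG adds G → {A, B, D, E, G, H}. Minimal: {H}⁺ = {H}; {E}⁺ = {A, B, D, E} — none reach the full schema.

{D, H}, {E, H}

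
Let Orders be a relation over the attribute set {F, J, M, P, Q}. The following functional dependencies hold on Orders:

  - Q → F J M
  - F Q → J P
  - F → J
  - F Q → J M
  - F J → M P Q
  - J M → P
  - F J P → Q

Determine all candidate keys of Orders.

{F}⁺: F→J adds J; FJ→MPQ adds M, P, Q → {F, J, M, P, Q}.
{Q}⁺: Q→FJM adds F, J, M; FQ→JP adds P → {F, J, M, P, Q}.
Any other superkey contains one of these as a subset, so there are no further candidate keys.

{F}, {Q}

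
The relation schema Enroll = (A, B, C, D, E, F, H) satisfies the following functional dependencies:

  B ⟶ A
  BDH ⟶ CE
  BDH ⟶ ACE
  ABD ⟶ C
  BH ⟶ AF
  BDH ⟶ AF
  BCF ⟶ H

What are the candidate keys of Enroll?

{B, D, F}, {B, D, H}

Attributes B, D never appear on any right-hand side, so every candidate key must contain {B, D}.
{B, D}⁺ = {A, B, C, D}, which is not all of the schema, so we must add further attributes.
{B, D, F}⁺: B→A adds A; ABD→C adds C; BCF→H adds H; BDH→CE adds E → {A, B, C, D, E, F, H}.
{B, D, H}⁺: B→A adds A; BDH→CE adds C, E; BH→AF adds F → {A, B, C, D, E, F, H}.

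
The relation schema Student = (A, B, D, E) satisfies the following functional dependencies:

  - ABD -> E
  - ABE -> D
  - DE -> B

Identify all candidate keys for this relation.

{A, B, D}⁺: ABD→E adds E → {A, B, D, E}. Minimal: {B, D}⁺ = {B, D}; {A, D}⁺ = {A, D}; {A, B}⁺ = {A, B} — none reach the full schema.
{A, B, E}⁺: ABE→D adds D → {A, B, D, E}. Minimal: {B, E}⁺ = {B, E}; {A, E}⁺ = {A, E}; {A, B}⁺ = {A, B} — none reach the full schema.
{A, D, E}⁺: DE→B adds B → {A, B, D, E}. Minimal: {D, E}⁺ = {B, D, E}; {A, E}⁺ = {A, E}; {A, D}⁺ = {A, D} — none reach the full schema.

(A, B, D), (A, B, E), (A, D, E)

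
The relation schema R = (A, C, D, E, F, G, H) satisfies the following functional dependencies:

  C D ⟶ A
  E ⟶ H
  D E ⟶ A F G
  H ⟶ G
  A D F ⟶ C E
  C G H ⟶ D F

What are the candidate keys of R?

{C, E}⁺: E→H adds H; H→G adds G; CGH→DF adds D, F; CD→A adds A → {A, C, D, E, F, G, H}. Minimal: {E}⁺ = {E, G, H}; {C}⁺ = {C} — none reach the full schema.
{C, H}⁺: H→G adds G; CGH→DF adds D, F; CD→A adds A; ADF→CE adds E → {A, C, D, E, F, G, H}. Minimal: {H}⁺ = {G, H}; {C}⁺ = {C} — none reach the full schema.
{D, E}⁺: E→H adds H; DE→AFG adds A, F, G; ADF→CE adds C → {A, C, D, E, F, G, H}. Minimal: {E}⁺ = {E, G, H}; {D}⁺ = {D} — none reach the full schema.
{A, D, F}⁺: ADF→CE adds C, E; E→H adds H; DE→AFG adds G → {A, C, D, E, F, G, H}. Minimal: {D, F}⁺ = {D, F}; {A, F}⁺ = {A, F}; {A, D}⁺ = {A, D} — none reach the full schema.
{C, D, F}⁺: CD→A adds A; ADF→CE adds E; E→H adds H; DE→AFG adds G → {A, C, D, E, F, G, H}. Minimal: {D, F}⁺ = {D, F}; {C, F}⁺ = {C, F}; {C, D}⁺ = {A, C, D} — none reach the full schema.

(C, E), (C, H), (D, E), (A, D, F), (C, D, F)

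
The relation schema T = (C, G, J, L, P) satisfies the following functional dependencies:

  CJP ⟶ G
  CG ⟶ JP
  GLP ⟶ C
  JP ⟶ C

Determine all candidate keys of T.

Attribute L never appears on the right-hand side of any dependency, so L must belong to every candidate key.
{L}⁺ = {L}, which is not all of the schema, so we must add further attributes.
{C, G, L}⁺: CG→JP adds J, P → {C, G, J, L, P}.
{G, L, P}⁺: GLP→C adds C; CG→JP adds J → {C, G, J, L, P}.
{J, L, P}⁺: JP→C adds C; CJP→G adds G → {C, G, J, L, P}.

{C, G, L}, {G, L, P}, {J, L, P}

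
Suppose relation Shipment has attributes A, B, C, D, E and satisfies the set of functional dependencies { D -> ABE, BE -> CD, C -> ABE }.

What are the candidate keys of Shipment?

{C}⁺: C→ABE adds A, B, E; BE→CD adds D → {A, B, C, D, E}.
{D}⁺: D→ABE adds A, B, E; BE→CD adds C → {A, B, C, D, E}.
{B, E}⁺: BE→CD adds C, D; C→ABE adds A → {A, B, C, D, E}. Minimal: {E}⁺ = {E}; {B}⁺ = {B} — none reach the full schema.

(C), (D), (B, E)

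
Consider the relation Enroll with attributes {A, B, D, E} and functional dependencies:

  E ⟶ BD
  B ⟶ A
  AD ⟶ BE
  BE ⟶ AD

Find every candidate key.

{E}, {A, D}, {B, D}

{E}⁺: E→BD adds B, D; B→A adds A → {A, B, D, E}.
{A, D}⁺: AD→BE adds B, E → {A, B, D, E}. Minimal: {D}⁺ = {D}; {A}⁺ = {A} — none reach the full schema.
{B, D}⁺: B→A adds A; AD→BE adds E → {A, B, D, E}. Minimal: {D}⁺ = {D}; {B}⁺ = {A, B} — none reach the full schema.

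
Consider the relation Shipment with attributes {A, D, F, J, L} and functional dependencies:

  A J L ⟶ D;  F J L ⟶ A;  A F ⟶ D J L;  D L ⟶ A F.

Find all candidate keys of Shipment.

AF, DL, AJL, FJL

{A, F}⁺: AF→DJL adds D, J, L → {A, D, F, J, L}. Minimal: {F}⁺ = {F}; {A}⁺ = {A} — none reach the full schema.
{D, L}⁺: DL→AF adds A, F; AF→DJL adds J → {A, D, F, J, L}. Minimal: {L}⁺ = {L}; {D}⁺ = {D} — none reach the full schema.
{A, J, L}⁺: AJL→D adds D; DL→AF adds F → {A, D, F, J, L}. Minimal: {J, L}⁺ = {J, L}; {A, L}⁺ = {A, L}; {A, J}⁺ = {A, J} — none reach the full schema.
{F, J, L}⁺: FJL→A adds A; AF→DJL adds D → {A, D, F, J, L}. Minimal: {J, L}⁺ = {J, L}; {F, L}⁺ = {F, L}; {F, J}⁺ = {F, J} — none reach the full schema.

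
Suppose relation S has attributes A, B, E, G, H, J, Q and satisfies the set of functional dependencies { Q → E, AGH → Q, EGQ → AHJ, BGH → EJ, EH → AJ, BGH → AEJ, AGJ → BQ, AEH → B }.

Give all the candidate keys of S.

{G, Q}, {A, G, H}, {A, G, J}, {B, G, H}, {E, G, H}

Attribute G never appears on the right-hand side of any dependency, so G must belong to every candidate key.
{G}⁺ = {G}, which is not all of the schema, so we must add further attributes.
{G, Q}⁺: Q→E adds E; EGQ→AHJ adds A, H, J; AGJ→BQ adds B → {A, B, E, G, H, J, Q}. Minimal: {Q}⁺ = {E, Q}; {G}⁺ = {G} — none reach the full schema.
{A, G, H}⁺: AGH→Q adds Q; Q→E adds E; EGQ→AHJ adds J; AGJ→BQ adds B → {A, B, E, G, H, J, Q}. Minimal: {G, H}⁺ = {G, H}; {A, H}⁺ = {A, H}; {A, G}⁺ = {A, G} — none reach the full schema.
{A, G, J}⁺: AGJ→BQ adds B, Q; Q→E adds E; EGQ→AHJ adds H → {A, B, E, G, H, J, Q}. Minimal: {G, J}⁺ = {G, J}; {A, J}⁺ = {A, J}; {A, G}⁺ = {A, G} — none reach the full schema.
{B, G, H}⁺: BGH→EJ adds E, J; EH→AJ adds A; AGJ→BQ adds Q → {A, B, E, G, H, J, Q}. Minimal: {G, H}⁺ = {G, H}; {B, H}⁺ = {B, H}; {B, G}⁺ = {B, G} — none reach the full schema.
{E, G, H}⁺: EH→AJ adds A, J; AGJ→BQ adds B, Q → {A, B, E, G, H, J, Q}. Minimal: {G, H}⁺ = {G, H}; {E, H}⁺ = {A, B, E, H, J}; {E, G}⁺ = {E, G} — none reach the full schema.
Any other superkey contains one of these as a subset, so there are no further candidate keys.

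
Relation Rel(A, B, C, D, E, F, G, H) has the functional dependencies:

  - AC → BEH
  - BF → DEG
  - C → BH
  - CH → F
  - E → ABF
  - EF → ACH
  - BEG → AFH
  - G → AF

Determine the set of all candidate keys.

{C}⁺: C→BH adds B, H; CH→F adds F; BF→DEG adds D, E, G; E→ABF adds A → {A, B, C, D, E, F, G, H}.
{E}⁺: E→ABF adds A, B, F; EF→ACH adds C, H; BF→DEG adds D, G → {A, B, C, D, E, F, G, H}.
{B, F}⁺: BF→DEG adds D, E, G; E→ABF adds A; EF→ACH adds C, H → {A, B, C, D, E, F, G, H}. Minimal: {F}⁺ = {F}; {B}⁺ = {B} — none reach the full schema.
{B, G}⁺: G→AF adds A, F; BF→DEG adds D, E; EF→ACH adds C, H → {A, B, C, D, E, F, G, H}. Minimal: {G}⁺ = {A, F, G}; {B}⁺ = {B} — none reach the full schema.
Any other superkey contains one of these as a subset, so there are no further candidate keys.

{C}, {E}, {B, F}, {B, G}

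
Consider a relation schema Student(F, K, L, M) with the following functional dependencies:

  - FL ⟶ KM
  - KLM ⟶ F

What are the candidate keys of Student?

(F, L), (K, L, M)

Attribute L never appears on the right-hand side of any dependency, so L must belong to every candidate key.
{L}⁺ = {L}, which is not all of the schema, so we must add further attributes.
{F, L}⁺: FL→KM adds K, M → {F, K, L, M}. Minimal: {L}⁺ = {L}; {F}⁺ = {F} — none reach the full schema.
{K, L, M}⁺: KLM→F adds F → {F, K, L, M}. Minimal: {L, M}⁺ = {L, M}; {K, M}⁺ = {K, M}; {K, L}⁺ = {K, L} — none reach the full schema.
Any other superkey contains one of these as a subset, so there are no further candidate keys.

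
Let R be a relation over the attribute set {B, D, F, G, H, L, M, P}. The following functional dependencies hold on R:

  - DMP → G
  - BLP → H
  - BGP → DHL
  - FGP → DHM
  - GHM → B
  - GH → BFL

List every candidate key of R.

Attribute P never appears on the right-hand side of any dependency, so P must belong to every candidate key.
{P}⁺ = {P}, which is not all of the schema, so we must add further attributes.
{B, G, P}⁺: BGP→DHL adds D, H, L; GH→BFL adds F; FGP→DHM adds M → {B, D, F, G, H, L, M, P}.
{F, G, P}⁺: FGP→DHM adds D, H, M; GHM→B adds B; GH→BFL adds L → {B, D, F, G, H, L, M, P}.
{G, H, P}⁺: GH→BFL adds B, F, L; BGP→DHL adds D; FGP→DHM adds M → {B, D, F, G, H, L, M, P}.
{B, D, M, P}⁺: DMP→G adds G; BGP→DHL adds H, L; GH→BFL adds F → {B, D, F, G, H, L, M, P}.
{D, F, M, P}⁺: DMP→G adds G; FGP→DHM adds H; GHM→B adds B; GH→BFL adds L → {B, D, F, G, H, L, M, P}.
{D, H, M, P}⁺: DMP→G adds G; GHM→B adds B; GH→BFL adds F, L → {B, D, F, G, H, L, M, P}.

{B, G, P}; {F, G, P}; {G, H, P}; {B, D, M, P}; {D, F, M, P}; {D, H, M, P}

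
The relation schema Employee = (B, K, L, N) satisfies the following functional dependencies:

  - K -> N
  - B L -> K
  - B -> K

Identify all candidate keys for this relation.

{B, L}

Attributes B, L never appear on any right-hand side, so every candidate key must contain {B, L}.
{B, L}⁺ = {B, K, L, N}, which is all of the schema, so {B, L} is the only candidate key.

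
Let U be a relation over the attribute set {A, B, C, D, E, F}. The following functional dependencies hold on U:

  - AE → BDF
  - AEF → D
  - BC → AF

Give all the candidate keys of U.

Attributes C, E never appear on any right-hand side, so every candidate key must contain {C, E}.
{C, E}⁺ = {C, E}, which is not all of the schema, so we must add further attributes.
{A, C, E}⁺: AE→BDF adds B, D, F → {A, B, C, D, E, F}.
{B, C, E}⁺: BC→AF adds A, F; AE→BDF adds D → {A, B, C, D, E, F}.
Any other superkey contains one of these as a subset, so there are no further candidate keys.

(A, C, E); (B, C, E)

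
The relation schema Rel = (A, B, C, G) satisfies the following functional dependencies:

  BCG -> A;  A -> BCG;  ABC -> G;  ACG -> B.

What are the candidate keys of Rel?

{A}⁺: A→BCG adds B, C, G → {A, B, C, G}.
{B, C, G}⁺: BCG→A adds A → {A, B, C, G}. Minimal: {C, G}⁺ = {C, G}; {B, G}⁺ = {B, G}; {B, C}⁺ = {B, C} — none reach the full schema.
Any other superkey contains one of these as a subset, so there are no further candidate keys.

{A}, {B, C, G}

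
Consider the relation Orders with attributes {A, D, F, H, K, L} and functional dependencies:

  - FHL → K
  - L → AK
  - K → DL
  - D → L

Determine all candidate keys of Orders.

(D, F, H), (F, H, K), (F, H, L)

Attributes F, H never appear on any right-hand side, so every candidate key must contain {F, H}.
{F, H}⁺ = {F, H}, which is not all of the schema, so we must add further attributes.
{D, F, H}⁺: D→L adds L; FHL→K adds K; L→AK adds A → {A, D, F, H, K, L}. Minimal: {F, H}⁺ = {F, H}; {D, H}⁺ = {A, D, H, K, L}; {D, F}⁺ = {A, D, F, K, L} — none reach the full schema.
{F, H, K}⁺: K→DL adds D, L; L→AK adds A → {A, D, F, H, K, L}. Minimal: {H, K}⁺ = {A, D, H, K, L}; {F, K}⁺ = {A, D, F, K, L}; {F, H}⁺ = {F, H} — none reach the full schema.
{F, H, L}⁺: FHL→K adds K; L→AK adds A; K→DL adds D → {A, D, F, H, K, L}. Minimal: {H, L}⁺ = {A, D, H, K, L}; {F, L}⁺ = {A, D, F, K, L}; {F, H}⁺ = {F, H} — none reach the full schema.
Any other superkey contains one of these as a subset, so there are no further candidate keys.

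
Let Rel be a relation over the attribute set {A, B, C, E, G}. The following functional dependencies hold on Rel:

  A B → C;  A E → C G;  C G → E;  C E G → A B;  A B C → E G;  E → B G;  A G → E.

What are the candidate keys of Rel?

{A, B}⁺: AB→C adds C; ABC→EG adds E, G → {A, B, C, E, G}. Minimal: {B}⁺ = {B}; {A}⁺ = {A} — none reach the full schema.
{A, E}⁺: AE→CG adds C, G; CEG→AB adds B → {A, B, C, E, G}. Minimal: {E}⁺ = {B, E, G}; {A}⁺ = {A} — none reach the full schema.
{A, G}⁺: AG→E adds E; AE→CG adds C; CEG→AB adds B → {A, B, C, E, G}. Minimal: {G}⁺ = {G}; {A}⁺ = {A} — none reach the full schema.
{C, E}⁺: E→BG adds B, G; CEG→AB adds A → {A, B, C, E, G}. Minimal: {E}⁺ = {B, E, G}; {C}⁺ = {C} — none reach the full schema.
{C, G}⁺: CG→E adds E; CEG→AB adds A, B → {A, B, C, E, G}. Minimal: {G}⁺ = {G}; {C}⁺ = {C} — none reach the full schema.
Any other superkey contains one of these as a subset, so there are no further candidate keys.

{A, B}; {A, E}; {A, G}; {C, E}; {C, G}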